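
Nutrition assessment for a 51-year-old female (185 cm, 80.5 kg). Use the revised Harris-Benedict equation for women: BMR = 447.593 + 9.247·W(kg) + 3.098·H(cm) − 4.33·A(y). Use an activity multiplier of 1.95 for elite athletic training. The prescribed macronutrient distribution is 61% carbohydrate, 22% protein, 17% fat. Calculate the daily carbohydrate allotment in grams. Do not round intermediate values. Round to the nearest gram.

Harris-Benedict: BMR = 447.593 + 9.247(80.5) + 3.098(185) − 4.33(51) = 1544.2765 kcal/day.
TEE = 1544.2765 × 1.95 = 3011.3392 kcal/day.
Carbohydrate energy = 61% × 3011.3392 = 1836.9169 kcal.
Carbohydrate = 1836.9169 ÷ 4 kcal/g = 459.2292 g.

459 g/day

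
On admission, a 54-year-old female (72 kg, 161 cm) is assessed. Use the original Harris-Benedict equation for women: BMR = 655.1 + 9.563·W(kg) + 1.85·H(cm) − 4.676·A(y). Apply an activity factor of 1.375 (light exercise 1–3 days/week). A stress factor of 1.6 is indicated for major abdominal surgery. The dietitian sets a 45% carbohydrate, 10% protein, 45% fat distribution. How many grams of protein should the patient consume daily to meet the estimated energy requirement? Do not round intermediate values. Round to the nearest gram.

76 g/day

Harris-Benedict: BMR = 655.1 + 9.563(72) + 1.85(161) − 4.676(54) = 1388.982 kcal/day.
TEE = 1388.982 × 1.375 = 1909.8503 kcal/day.
With stress factor 1.6: 1909.8503 × 1.6 = 3055.7604 kcal/day.
Protein energy = 10% × 3055.7604 = 305.576 kcal.
Protein = 305.576 ÷ 4 kcal/g = 76.394 g.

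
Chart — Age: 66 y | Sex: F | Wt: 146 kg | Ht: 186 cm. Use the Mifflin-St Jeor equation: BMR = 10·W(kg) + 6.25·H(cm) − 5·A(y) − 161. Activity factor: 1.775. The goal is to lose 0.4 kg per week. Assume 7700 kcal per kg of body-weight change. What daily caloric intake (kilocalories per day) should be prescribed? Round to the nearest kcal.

Mifflin-St Jeor (female): BMR = 10(146) + 6.25(186) − 5(66) − 161 = 1460 + 1162.5 − 330 − 161 = 2131.5 kcal/day.
TEE = 2131.5 × 1.775 = 3783.4125 kcal/day.
Required daily deficit = 0.4 × 7700 ÷ 7 = 440 kcal/day.
Target intake = 3783.4125 − 440 = 3343.4125 kcal/day.

3343 kilocalories per day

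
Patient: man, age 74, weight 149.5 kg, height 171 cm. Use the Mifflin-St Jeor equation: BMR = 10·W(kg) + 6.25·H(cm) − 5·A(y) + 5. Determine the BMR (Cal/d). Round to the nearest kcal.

Mifflin-St Jeor (male): BMR = 10(149.5) + 6.25(171) − 5(74) + 5 = 1495 + 1068.75 − 370 + 5 = 2198.75 kcal/day.

2199 Cal/d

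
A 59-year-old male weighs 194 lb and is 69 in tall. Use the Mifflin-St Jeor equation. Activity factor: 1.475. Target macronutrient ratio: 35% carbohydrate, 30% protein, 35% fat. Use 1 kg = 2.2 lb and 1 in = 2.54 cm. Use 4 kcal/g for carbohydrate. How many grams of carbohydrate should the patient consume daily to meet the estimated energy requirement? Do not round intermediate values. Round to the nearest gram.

218 g/day

Convert to metric: weight = 194 ÷ 2.2 = 88.1818 kg; height = 69 × 2.54 = 175.26 cm.
Mifflin-St Jeor (male): BMR = 10(88.1818) + 6.25(175.26) − 5(59) + 5 = 881.8182 + 1095.375 − 295 + 5 = 1687.1932 kcal/day.
TEE = 1687.1932 × 1.475 = 2488.6099 kcal/day.
Carbohydrate energy = 35% × 2488.6099 = 871.0135 kcal.
Carbohydrate = 871.0135 ÷ 4 kcal/g = 217.7534 g.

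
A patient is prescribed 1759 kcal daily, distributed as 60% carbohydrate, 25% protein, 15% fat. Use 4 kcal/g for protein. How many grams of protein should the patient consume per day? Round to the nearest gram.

110 g/day

Protein energy = 25% × 1759 = 439.75 kcal.
At 4 kcal/g: 439.75 ÷ 4 = 109.9375 g.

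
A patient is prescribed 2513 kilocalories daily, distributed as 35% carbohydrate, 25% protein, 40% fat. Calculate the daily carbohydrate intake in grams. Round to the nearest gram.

220 g/day

Carbohydrate energy = 35% × 2513 = 879.55 kcal.
At 4 kcal/g: 879.55 ÷ 4 = 219.8875 g.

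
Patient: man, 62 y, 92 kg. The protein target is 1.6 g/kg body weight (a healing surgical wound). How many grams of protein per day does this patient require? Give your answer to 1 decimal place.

147.2 g/day

Protein = 1.6 g/kg × 92 kg = 147.2 g/day.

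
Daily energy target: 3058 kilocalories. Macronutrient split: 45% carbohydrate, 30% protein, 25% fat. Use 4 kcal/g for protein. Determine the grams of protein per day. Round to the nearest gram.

Protein energy = 30% × 3058 = 917.4 kcal.
At 4 kcal/g: 917.4 ÷ 4 = 229.35 g.

229 g/day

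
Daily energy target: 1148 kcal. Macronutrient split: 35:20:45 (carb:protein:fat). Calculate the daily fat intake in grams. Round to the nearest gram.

57 g/day

Fat energy = 45% × 1148 = 516.6 kcal.
At 9 kcal/g: 516.6 ÷ 9 = 57.4 g.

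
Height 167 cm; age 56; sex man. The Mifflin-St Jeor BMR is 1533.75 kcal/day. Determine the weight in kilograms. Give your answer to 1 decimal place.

1533.75 = 10·W + 6.25(167) − 5(56) + 5
10·W = 1533.75 − 768.75 = 765, so W = 76.5 kg.

76.5 kg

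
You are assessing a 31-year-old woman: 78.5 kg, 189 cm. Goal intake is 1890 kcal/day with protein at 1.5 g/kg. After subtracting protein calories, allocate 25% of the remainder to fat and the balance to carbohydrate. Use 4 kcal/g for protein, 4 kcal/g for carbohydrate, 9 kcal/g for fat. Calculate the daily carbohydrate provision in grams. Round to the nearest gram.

Protein = 1.5 × 78.5 = 117.75 g → 117.75 × 4 = 471 kcal.
Non-protein calories = 1890 − 471 = 1419 kcal.
Fat: 25% × 1419 = 354.75 kcal; carbohydrate: 1064.25 kcal.
Carbohydrate: 1064.25 kcal ÷ 4 kcal/g = 266.0625 g.

266 g/day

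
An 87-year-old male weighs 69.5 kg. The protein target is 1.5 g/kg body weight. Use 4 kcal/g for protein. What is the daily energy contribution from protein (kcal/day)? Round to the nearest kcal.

417 kcal/day

Protein = 1.5 g/kg × 69.5 kg = 104.25 g/day.
Protein energy = 104.25 g × 4 kcal/g = 417 kcal/day.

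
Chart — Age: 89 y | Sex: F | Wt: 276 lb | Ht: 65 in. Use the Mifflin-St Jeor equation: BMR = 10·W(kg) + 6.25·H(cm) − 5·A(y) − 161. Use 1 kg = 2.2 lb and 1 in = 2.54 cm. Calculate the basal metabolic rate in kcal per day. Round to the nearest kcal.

1680 kcal per day

Convert to metric: weight = 276 ÷ 2.2 = 125.4545 kg; height = 65 × 2.54 = 165.1 cm.
Mifflin-St Jeor (female): BMR = 10(125.4545) + 6.25(165.1) − 5(89) − 161 = 1254.5455 + 1031.875 − 445 − 161 = 1680.4205 kcal/day.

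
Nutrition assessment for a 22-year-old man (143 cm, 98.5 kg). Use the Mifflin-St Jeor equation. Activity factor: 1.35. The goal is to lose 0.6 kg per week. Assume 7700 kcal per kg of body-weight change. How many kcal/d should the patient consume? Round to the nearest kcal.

1735 kcal/d

Mifflin-St Jeor (male): BMR = 10(98.5) + 6.25(143) − 5(22) + 5 = 985 + 893.75 − 110 + 5 = 1773.75 kcal/day.
TEE = 1773.75 × 1.35 = 2394.5625 kcal/day.
Required daily deficit = 0.6 × 7700 ÷ 7 = 660 kcal/day.
Target intake = 2394.5625 − 660 = 1734.5625 kcal/day.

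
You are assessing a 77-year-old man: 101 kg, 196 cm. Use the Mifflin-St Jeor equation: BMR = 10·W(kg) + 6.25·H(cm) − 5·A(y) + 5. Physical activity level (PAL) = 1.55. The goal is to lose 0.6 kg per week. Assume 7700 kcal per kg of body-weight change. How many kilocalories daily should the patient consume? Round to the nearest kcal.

Mifflin-St Jeor (male): BMR = 10(101) + 6.25(196) − 5(77) + 5 = 1010 + 1225 − 385 + 5 = 1855 kcal/day.
TEE = 1855 × 1.55 = 2875.25 kcal/day.
Required daily deficit = 0.6 × 7700 ÷ 7 = 660 kcal/day.
Target intake = 2875.25 − 660 = 2215.25 kcal/day.

2215 kilocalories daily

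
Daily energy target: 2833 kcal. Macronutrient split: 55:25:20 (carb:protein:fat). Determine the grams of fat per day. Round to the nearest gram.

63 g/day

Fat energy = 20% × 2833 = 566.6 kcal.
At 9 kcal/g: 566.6 ÷ 9 = 62.9556 g.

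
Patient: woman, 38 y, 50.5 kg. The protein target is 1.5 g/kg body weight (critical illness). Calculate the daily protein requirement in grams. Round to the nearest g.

76 g/day

Protein = 1.5 g/kg × 50.5 kg = 75.75 g/day.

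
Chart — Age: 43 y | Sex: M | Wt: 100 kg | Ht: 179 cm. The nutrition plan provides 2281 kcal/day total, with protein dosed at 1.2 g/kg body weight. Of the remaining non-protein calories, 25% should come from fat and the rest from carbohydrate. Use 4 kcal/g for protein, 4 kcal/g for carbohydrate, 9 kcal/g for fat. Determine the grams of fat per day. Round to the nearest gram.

50 g/day

Protein = 1.2 × 100 = 120 g → 120 × 4 = 480 kcal.
Non-protein calories = 2281 − 480 = 1801 kcal.
Fat: 25% × 1801 = 450.25 kcal; carbohydrate: 1350.75 kcal.
Fat: 450.25 kcal ÷ 9 kcal/g = 50.0278 g.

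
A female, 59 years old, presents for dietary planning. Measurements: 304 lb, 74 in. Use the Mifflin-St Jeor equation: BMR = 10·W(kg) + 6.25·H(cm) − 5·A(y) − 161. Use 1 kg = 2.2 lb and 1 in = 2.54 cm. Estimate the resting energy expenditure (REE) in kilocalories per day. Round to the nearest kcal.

Convert to metric: weight = 304 ÷ 2.2 = 138.1818 kg; height = 74 × 2.54 = 187.96 cm.
Mifflin-St Jeor (female): BMR = 10(138.1818) + 6.25(187.96) − 5(59) − 161 = 1381.8182 + 1174.75 − 295 − 161 = 2100.5682 kcal/day.

2101 kilocalories per day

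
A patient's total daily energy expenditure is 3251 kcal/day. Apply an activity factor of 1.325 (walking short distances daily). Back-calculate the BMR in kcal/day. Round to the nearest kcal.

2454 kcal/day

BMR = TEE ÷ activity factor = 3251 ÷ 1.325 = 2453.5849 kcal/day.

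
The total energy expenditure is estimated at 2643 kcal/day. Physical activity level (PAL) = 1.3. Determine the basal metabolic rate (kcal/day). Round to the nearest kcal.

BMR = TEE ÷ activity factor = 2643 ÷ 1.3 = 2033.0769 kcal/day.

2033 kcal/day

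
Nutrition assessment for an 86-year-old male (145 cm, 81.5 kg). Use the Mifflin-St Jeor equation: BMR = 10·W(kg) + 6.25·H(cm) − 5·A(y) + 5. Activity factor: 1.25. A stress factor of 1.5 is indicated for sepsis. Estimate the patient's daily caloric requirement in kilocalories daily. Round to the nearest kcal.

Mifflin-St Jeor (male): BMR = 10(81.5) + 6.25(145) − 5(86) + 5 = 815 + 906.25 − 430 + 5 = 1296.25 kcal/day.
TEE = BMR × activity factor = 1296.25 × 1.25 = 1620.3125 kcal/day.
Apply stress factor: 1620.3125 × 1.5 = 2430.4688 kcal/day.

2430 kilocalories daily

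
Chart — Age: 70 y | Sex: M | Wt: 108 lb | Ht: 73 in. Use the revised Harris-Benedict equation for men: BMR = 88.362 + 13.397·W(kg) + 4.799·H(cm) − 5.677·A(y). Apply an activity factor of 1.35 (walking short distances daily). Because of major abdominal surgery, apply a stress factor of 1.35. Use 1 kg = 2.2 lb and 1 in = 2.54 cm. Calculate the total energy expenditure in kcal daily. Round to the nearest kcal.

Convert to metric: weight = 108 ÷ 2.2 = 49.0909 kg; height = 73 × 2.54 = 185.42 cm.
Harris-Benedict: BMR = 88.362 + 13.397(49.0909) + 4.799(185.42) − 5.677(70) = 1238.4735 kcal/day.
TEE = BMR × activity factor = 1238.4735 × 1.35 = 1671.9392 kcal/day.
Apply stress factor: 1671.9392 × 1.35 = 2257.1179 kcal/day.

2257 kcal daily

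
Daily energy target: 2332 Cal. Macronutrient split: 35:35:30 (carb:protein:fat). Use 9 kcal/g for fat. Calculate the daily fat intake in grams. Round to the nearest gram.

Fat energy = 30% × 2332 = 699.6 kcal.
At 9 kcal/g: 699.6 ÷ 9 = 77.7333 g.

78 g/day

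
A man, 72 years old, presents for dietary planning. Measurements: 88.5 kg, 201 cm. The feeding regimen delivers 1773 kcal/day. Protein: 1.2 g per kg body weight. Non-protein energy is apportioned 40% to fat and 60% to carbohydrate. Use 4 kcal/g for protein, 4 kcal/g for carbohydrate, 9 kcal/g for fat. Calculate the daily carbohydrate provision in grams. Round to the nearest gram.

Protein = 1.2 × 88.5 = 106.2 g → 106.2 × 4 = 424.8 kcal.
Non-protein calories = 1773 − 424.8 = 1348.2 kcal.
Fat: 40% × 1348.2 = 539.28 kcal; carbohydrate: 808.92 kcal.
Carbohydrate: 808.92 kcal ÷ 4 kcal/g = 202.23 g.

202 g/day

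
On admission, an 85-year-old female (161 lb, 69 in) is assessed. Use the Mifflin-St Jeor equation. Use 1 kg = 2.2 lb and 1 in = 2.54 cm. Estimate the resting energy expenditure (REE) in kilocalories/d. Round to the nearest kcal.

Convert to metric: weight = 161 ÷ 2.2 = 73.1818 kg; height = 69 × 2.54 = 175.26 cm.
Mifflin-St Jeor (female): BMR = 10(73.1818) + 6.25(175.26) − 5(85) − 161 = 731.8182 + 1095.375 − 425 − 161 = 1241.1932 kcal/day.

1241 kilocalories/d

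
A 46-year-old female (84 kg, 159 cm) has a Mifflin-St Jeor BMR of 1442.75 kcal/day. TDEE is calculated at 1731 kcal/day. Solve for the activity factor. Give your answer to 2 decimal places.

Activity factor = TEE ÷ BMR = 1731 ÷ 1442.75 = 1.2.

1.20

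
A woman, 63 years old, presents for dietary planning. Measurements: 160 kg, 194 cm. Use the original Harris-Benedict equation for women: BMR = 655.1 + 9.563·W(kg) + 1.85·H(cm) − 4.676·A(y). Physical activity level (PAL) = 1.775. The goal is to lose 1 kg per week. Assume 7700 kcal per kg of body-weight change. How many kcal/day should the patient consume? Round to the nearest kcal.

Harris-Benedict: BMR = 655.1 + 9.563(160) + 1.85(194) − 4.676(63) = 2249.492 kcal/day.
TEE = 2249.492 × 1.775 = 3992.8483 kcal/day.
Required daily deficit = 1 × 7700 ÷ 7 = 1100 kcal/day.
Target intake = 3992.8483 − 1100 = 2892.8483 kcal/day.

2893 kcal/day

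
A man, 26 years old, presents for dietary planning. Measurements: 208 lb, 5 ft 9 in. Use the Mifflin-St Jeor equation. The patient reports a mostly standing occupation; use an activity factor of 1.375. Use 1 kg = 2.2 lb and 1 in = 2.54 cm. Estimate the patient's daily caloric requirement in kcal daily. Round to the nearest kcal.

Convert to metric: weight = 208 ÷ 2.2 = 94.5455 kg; height = (5×12 + 9) × 2.54 = 69 × 2.54 = 175.26 cm.
Mifflin-St Jeor (male): BMR = 10(94.5455) + 6.25(175.26) − 5(26) + 5 = 945.4545 + 1095.375 − 130 + 5 = 1915.8295 kcal/day.
TEE = BMR × activity factor = 1915.8295 × 1.375 = 2634.2656 kcal/day.

2634 kcal daily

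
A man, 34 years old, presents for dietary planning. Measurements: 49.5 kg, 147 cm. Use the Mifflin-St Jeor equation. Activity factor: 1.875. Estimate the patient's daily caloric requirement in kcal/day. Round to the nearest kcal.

Mifflin-St Jeor (male): BMR = 10(49.5) + 6.25(147) − 5(34) + 5 = 495 + 918.75 − 170 + 5 = 1248.75 kcal/day.
TEE = BMR × activity factor = 1248.75 × 1.875 = 2341.4063 kcal/day.

2341 kcal/day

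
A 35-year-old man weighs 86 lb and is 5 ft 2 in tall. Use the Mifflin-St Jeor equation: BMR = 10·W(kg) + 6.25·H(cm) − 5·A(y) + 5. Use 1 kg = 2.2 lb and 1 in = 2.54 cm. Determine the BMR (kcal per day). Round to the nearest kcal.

Convert to metric: weight = 86 ÷ 2.2 = 39.0909 kg; height = (5×12 + 2) × 2.54 = 62 × 2.54 = 157.48 cm.
Mifflin-St Jeor (male): BMR = 10(39.0909) + 6.25(157.48) − 5(35) + 5 = 390.9091 + 984.25 − 175 + 5 = 1205.1591 kcal/day.

1205 kcal per day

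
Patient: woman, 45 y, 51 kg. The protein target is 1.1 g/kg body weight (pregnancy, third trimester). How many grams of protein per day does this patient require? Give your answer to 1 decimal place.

56.1 g/day

Protein = 1.1 g/kg × 51 kg = 56.1 g/day.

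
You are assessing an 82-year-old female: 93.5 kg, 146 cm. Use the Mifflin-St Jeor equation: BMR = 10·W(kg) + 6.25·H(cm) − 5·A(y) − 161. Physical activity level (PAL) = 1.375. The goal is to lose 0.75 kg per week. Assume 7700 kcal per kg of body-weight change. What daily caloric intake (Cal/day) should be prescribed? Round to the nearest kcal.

Mifflin-St Jeor (female): BMR = 10(93.5) + 6.25(146) − 5(82) − 161 = 935 + 912.5 − 410 − 161 = 1276.5 kcal/day.
TEE = 1276.5 × 1.375 = 1755.1875 kcal/day.
Required daily deficit = 0.75 × 7700 ÷ 7 = 825 kcal/day.
Target intake = 1755.1875 − 825 = 930.1875 kcal/day.

930 Cal/day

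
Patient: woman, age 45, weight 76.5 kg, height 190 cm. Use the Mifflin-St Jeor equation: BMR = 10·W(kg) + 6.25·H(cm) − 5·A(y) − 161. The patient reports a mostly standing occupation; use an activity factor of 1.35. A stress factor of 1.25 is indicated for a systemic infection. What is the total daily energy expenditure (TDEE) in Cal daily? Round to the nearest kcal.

2643 Cal daily

Mifflin-St Jeor (female): BMR = 10(76.5) + 6.25(190) − 5(45) − 161 = 765 + 1187.5 − 225 − 161 = 1566.5 kcal/day.
TEE = BMR × activity factor = 1566.5 × 1.35 = 2114.775 kcal/day.
Apply stress factor: 2114.775 × 1.25 = 2643.4688 kcal/day.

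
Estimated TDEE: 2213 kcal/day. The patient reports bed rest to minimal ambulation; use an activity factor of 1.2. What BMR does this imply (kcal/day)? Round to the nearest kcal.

BMR = TEE ÷ activity factor = 2213 ÷ 1.2 = 1844.1667 kcal/day.

1844 kcal/day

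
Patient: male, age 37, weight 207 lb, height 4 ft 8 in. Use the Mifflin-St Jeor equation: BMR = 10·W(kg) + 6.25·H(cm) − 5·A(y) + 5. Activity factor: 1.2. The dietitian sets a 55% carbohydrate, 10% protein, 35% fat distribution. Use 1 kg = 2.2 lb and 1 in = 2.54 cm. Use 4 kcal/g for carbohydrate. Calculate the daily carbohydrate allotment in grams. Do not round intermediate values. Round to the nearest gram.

272 g/day

Convert to metric: weight = 207 ÷ 2.2 = 94.0909 kg; height = (4×12 + 8) × 2.54 = 56 × 2.54 = 142.24 cm.
Mifflin-St Jeor (male): BMR = 10(94.0909) + 6.25(142.24) − 5(37) + 5 = 940.9091 + 889 − 185 + 5 = 1649.9091 kcal/day.
TEE = 1649.9091 × 1.2 = 1979.8909 kcal/day.
Carbohydrate energy = 55% × 1979.8909 = 1088.94 kcal.
Carbohydrate = 1088.94 ÷ 4 kcal/g = 272.235 g.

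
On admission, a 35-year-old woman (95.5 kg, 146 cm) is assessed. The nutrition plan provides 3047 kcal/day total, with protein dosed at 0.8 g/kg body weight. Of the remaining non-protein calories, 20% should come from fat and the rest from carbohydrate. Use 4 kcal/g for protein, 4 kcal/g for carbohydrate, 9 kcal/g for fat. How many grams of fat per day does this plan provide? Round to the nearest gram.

Protein = 0.8 × 95.5 = 76.4 g → 76.4 × 4 = 305.6 kcal.
Non-protein calories = 3047 − 305.6 = 2741.4 kcal.
Fat: 20% × 2741.4 = 548.28 kcal; carbohydrate: 2193.12 kcal.
Fat: 548.28 kcal ÷ 9 kcal/g = 60.92 g.

61 g/day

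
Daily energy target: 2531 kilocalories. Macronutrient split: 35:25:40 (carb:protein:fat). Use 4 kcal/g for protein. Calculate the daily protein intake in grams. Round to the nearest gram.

Protein energy = 25% × 2531 = 632.75 kcal.
At 4 kcal/g: 632.75 ÷ 4 = 158.1875 g.

158 g/day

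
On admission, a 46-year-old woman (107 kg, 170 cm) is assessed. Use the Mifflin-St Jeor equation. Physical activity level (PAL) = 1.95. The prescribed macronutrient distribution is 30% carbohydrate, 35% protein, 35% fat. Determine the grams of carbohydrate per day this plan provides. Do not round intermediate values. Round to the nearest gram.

255 g/day

Mifflin-St Jeor (female): BMR = 10(107) + 6.25(170) − 5(46) − 161 = 1070 + 1062.5 − 230 − 161 = 1741.5 kcal/day.
TEE = 1741.5 × 1.95 = 3395.925 kcal/day.
Carbohydrate energy = 30% × 3395.925 = 1018.7775 kcal.
Carbohydrate = 1018.7775 ÷ 4 kcal/g = 254.6944 g.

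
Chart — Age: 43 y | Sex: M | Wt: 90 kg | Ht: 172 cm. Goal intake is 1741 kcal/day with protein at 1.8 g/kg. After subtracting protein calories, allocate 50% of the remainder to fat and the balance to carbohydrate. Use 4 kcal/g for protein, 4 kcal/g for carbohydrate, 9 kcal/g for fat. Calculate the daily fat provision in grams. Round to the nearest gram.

61 g/day

Protein = 1.8 × 90 = 162 g → 162 × 4 = 648 kcal.
Non-protein calories = 1741 − 648 = 1093 kcal.
Fat: 50% × 1093 = 546.5 kcal; carbohydrate: 546.5 kcal.
Fat: 546.5 kcal ÷ 9 kcal/g = 60.7222 g.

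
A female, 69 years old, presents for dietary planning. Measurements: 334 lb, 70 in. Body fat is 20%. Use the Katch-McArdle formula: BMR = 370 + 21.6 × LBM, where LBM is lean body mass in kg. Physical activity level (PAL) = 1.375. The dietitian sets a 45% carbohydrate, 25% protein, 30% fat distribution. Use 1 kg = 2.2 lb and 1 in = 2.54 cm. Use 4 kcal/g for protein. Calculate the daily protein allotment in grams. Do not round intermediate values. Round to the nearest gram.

Convert to metric: weight = 334 ÷ 2.2 = 151.8182 kg; height = 70 × 2.54 = 177.8 cm.
LBM = 151.8182 × (1 − 0.2) = 121.4545 kg. Katch-McArdle: BMR = 370 + 21.6 × 121.4545 = 2993.4182 kcal/day.
TEE = 2993.4182 × 1.375 = 4115.95 kcal/day.
Protein energy = 25% × 4115.95 = 1028.9875 kcal.
Protein = 1028.9875 ÷ 4 kcal/g = 257.2469 g.

257 g/day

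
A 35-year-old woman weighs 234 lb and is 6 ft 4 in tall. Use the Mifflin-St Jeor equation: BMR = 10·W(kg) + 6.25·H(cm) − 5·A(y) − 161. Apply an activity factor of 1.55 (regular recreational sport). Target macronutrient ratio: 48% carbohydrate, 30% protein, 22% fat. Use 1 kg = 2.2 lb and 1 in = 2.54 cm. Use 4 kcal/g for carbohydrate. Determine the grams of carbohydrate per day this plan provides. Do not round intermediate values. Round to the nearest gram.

Convert to metric: weight = 234 ÷ 2.2 = 106.3636 kg; height = (6×12 + 4) × 2.54 = 76 × 2.54 = 193.04 cm.
Mifflin-St Jeor (female): BMR = 10(106.3636) + 6.25(193.04) − 5(35) − 161 = 1063.6364 + 1206.5 − 175 − 161 = 1934.1364 kcal/day.
TEE = 1934.1364 × 1.55 = 2997.9114 kcal/day.
Carbohydrate energy = 48% × 2997.9114 = 1438.9975 kcal.
Carbohydrate = 1438.9975 ÷ 4 kcal/g = 359.7494 g.

360 g/day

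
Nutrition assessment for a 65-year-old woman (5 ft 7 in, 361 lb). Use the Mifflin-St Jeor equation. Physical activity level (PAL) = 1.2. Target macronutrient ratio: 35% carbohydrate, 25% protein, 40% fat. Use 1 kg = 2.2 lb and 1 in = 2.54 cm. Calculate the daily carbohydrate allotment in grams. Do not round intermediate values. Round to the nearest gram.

Convert to metric: weight = 361 ÷ 2.2 = 164.0909 kg; height = (5×12 + 7) × 2.54 = 67 × 2.54 = 170.18 cm.
Mifflin-St Jeor (female): BMR = 10(164.0909) + 6.25(170.18) − 5(65) − 161 = 1640.9091 + 1063.625 − 325 − 161 = 2218.5341 kcal/day.
TEE = 2218.5341 × 1.2 = 2662.2409 kcal/day.
Carbohydrate energy = 35% × 2662.2409 = 931.7843 kcal.
Carbohydrate = 931.7843 ÷ 4 kcal/g = 232.9461 g.

233 g/day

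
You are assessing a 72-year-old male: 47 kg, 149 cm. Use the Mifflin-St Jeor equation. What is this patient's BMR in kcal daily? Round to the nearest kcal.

Mifflin-St Jeor (male): BMR = 10(47) + 6.25(149) − 5(72) + 5 = 470 + 931.25 − 360 + 5 = 1046.25 kcal/day.

1046 kcal daily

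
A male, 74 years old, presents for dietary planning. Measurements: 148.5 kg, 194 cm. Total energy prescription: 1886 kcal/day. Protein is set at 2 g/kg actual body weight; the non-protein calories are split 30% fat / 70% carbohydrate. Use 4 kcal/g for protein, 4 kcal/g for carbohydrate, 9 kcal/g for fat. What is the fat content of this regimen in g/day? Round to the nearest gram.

23 g/day

Protein = 2 × 148.5 = 297 g → 297 × 4 = 1188 kcal.
Non-protein calories = 1886 − 1188 = 698 kcal.
Fat: 30% × 698 = 209.4 kcal; carbohydrate: 488.6 kcal.
Fat: 209.4 kcal ÷ 9 kcal/g = 23.2667 g.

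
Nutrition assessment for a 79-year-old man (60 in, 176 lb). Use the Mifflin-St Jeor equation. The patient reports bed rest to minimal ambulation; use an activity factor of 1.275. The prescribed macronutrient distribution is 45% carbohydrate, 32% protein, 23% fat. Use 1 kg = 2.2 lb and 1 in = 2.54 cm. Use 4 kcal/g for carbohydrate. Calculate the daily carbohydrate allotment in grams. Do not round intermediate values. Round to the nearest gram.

Convert to metric: weight = 176 ÷ 2.2 = 80 kg; height = 60 × 2.54 = 152.4 cm.
Mifflin-St Jeor (male): BMR = 10(80) + 6.25(152.4) − 5(79) + 5 = 800 + 952.5 − 395 + 5 = 1362.5 kcal/day.
TEE = 1362.5 × 1.275 = 1737.1875 kcal/day.
Carbohydrate energy = 45% × 1737.1875 = 781.7344 kcal.
Carbohydrate = 781.7344 ÷ 4 kcal/g = 195.4336 g.

195 g/day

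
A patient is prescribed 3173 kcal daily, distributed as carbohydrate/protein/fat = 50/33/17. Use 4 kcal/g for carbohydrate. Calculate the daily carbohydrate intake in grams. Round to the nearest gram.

397 g/day

Carbohydrate energy = 50% × 3173 = 1586.5 kcal.
At 4 kcal/g: 1586.5 ÷ 4 = 396.625 g.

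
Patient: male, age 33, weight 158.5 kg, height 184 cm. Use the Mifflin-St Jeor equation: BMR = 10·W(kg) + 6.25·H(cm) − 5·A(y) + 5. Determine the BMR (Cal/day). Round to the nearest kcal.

2575 Cal/day

Mifflin-St Jeor (male): BMR = 10(158.5) + 6.25(184) − 5(33) + 5 = 1585 + 1150 − 165 + 5 = 2575 kcal/day.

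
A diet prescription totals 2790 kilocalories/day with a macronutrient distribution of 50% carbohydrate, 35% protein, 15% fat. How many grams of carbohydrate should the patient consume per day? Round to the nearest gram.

Carbohydrate energy = 50% × 2790 = 1395 kcal.
At 4 kcal/g: 1395 ÷ 4 = 348.75 g.

349 g/day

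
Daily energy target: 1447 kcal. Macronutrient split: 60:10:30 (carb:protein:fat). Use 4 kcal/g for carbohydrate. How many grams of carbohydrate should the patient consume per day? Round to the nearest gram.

Carbohydrate energy = 60% × 1447 = 868.2 kcal.
At 4 kcal/g: 868.2 ÷ 4 = 217.05 g.

217 g/day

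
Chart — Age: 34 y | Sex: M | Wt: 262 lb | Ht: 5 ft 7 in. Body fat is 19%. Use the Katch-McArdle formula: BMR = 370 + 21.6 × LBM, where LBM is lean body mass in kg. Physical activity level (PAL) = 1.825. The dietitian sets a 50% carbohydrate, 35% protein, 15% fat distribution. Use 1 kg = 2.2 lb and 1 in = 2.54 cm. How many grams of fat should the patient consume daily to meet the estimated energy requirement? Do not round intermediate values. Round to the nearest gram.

75 g/day

Convert to metric: weight = 262 ÷ 2.2 = 119.0909 kg; height = (5×12 + 7) × 2.54 = 67 × 2.54 = 170.18 cm.
LBM = 119.0909 × (1 − 0.19) = 96.4636 kg. Katch-McArdle: BMR = 370 + 21.6 × 96.4636 = 2453.6145 kcal/day.
TEE = 2453.6145 × 1.825 = 4477.8465 kcal/day.
Fat energy = 15% × 4477.8465 = 671.677 kcal.
Fat = 671.677 ÷ 9 kcal/g = 74.6308 g.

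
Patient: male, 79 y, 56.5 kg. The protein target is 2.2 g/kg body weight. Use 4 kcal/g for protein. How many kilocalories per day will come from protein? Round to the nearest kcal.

Protein = 2.2 g/kg × 56.5 kg = 124.3 g/day.
Protein energy = 124.3 g × 4 kcal/g = 497.2 kcal/day.

497 kcal/day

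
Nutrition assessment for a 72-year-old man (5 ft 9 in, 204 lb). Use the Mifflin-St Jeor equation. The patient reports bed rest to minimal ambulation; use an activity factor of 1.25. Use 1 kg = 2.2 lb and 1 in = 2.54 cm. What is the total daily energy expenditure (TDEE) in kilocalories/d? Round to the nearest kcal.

Convert to metric: weight = 204 ÷ 2.2 = 92.7273 kg; height = (5×12 + 9) × 2.54 = 69 × 2.54 = 175.26 cm.
Mifflin-St Jeor (male): BMR = 10(92.7273) + 6.25(175.26) − 5(72) + 5 = 927.2727 + 1095.375 − 360 + 5 = 1667.6477 kcal/day.
TEE = BMR × activity factor = 1667.6477 × 1.25 = 2084.5597 kcal/day.

2085 kilocalories/d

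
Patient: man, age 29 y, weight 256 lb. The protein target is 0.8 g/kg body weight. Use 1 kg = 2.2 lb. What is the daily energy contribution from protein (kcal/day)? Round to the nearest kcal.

372 kcal/day

Weight in kg = 256 ÷ 2.2 = 116.3636 kg.
Protein = 0.8 g/kg × 116.3636 kg = 93.0909 g/day.
Protein energy = 93.0909 g × 4 kcal/g = 372.3636 kcal/day.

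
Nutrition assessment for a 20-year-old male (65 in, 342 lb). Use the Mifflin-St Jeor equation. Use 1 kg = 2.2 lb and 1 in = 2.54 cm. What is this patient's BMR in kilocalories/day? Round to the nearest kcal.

2491 kilocalories/day

Convert to metric: weight = 342 ÷ 2.2 = 155.4545 kg; height = 65 × 2.54 = 165.1 cm.
Mifflin-St Jeor (male): BMR = 10(155.4545) + 6.25(165.1) − 5(20) + 5 = 1554.5455 + 1031.875 − 100 + 5 = 2491.4205 kcal/day.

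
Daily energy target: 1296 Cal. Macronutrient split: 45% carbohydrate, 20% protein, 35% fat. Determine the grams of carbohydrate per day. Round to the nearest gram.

146 g/day

Carbohydrate energy = 45% × 1296 = 583.2 kcal.
At 4 kcal/g: 583.2 ÷ 4 = 145.8 g.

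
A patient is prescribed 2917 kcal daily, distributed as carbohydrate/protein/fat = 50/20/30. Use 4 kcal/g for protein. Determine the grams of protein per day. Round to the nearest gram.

146 g/day

Protein energy = 20% × 2917 = 583.4 kcal.
At 4 kcal/g: 583.4 ÷ 4 = 145.85 g.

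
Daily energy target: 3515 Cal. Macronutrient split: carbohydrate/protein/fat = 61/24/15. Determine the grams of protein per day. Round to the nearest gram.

Protein energy = 24% × 3515 = 843.6 kcal.
At 4 kcal/g: 843.6 ÷ 4 = 210.9 g.

211 g/day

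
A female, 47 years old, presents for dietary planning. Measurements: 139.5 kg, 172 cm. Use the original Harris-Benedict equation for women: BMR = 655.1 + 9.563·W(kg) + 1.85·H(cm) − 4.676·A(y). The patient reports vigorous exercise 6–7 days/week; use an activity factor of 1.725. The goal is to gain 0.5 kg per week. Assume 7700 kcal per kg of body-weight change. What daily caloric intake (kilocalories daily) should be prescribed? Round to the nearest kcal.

Harris-Benedict: BMR = 655.1 + 9.563(139.5) + 1.85(172) − 4.676(47) = 2087.5665 kcal/day.
TEE = 2087.5665 × 1.725 = 3601.0522 kcal/day.
Required daily surplus = 0.5 × 7700 ÷ 7 = 550 kcal/day.
Target intake = 3601.0522 + 550 = 4151.0522 kcal/day.

4151 kilocalories daily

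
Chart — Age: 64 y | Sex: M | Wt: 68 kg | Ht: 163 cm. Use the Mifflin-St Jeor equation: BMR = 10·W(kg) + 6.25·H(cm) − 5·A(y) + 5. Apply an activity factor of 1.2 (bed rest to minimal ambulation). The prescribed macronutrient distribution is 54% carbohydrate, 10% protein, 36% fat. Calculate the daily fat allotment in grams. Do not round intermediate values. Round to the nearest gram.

Mifflin-St Jeor (male): BMR = 10(68) + 6.25(163) − 5(64) + 5 = 680 + 1018.75 − 320 + 5 = 1383.75 kcal/day.
TEE = 1383.75 × 1.2 = 1660.5 kcal/day.
Fat energy = 36% × 1660.5 = 597.78 kcal.
Fat = 597.78 ÷ 9 kcal/g = 66.42 g.

66 g/day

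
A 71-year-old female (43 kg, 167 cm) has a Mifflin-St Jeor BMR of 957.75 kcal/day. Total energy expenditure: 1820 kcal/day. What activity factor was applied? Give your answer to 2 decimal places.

1.90

Activity factor = TEE ÷ BMR = 1820 ÷ 957.75 = 1.9.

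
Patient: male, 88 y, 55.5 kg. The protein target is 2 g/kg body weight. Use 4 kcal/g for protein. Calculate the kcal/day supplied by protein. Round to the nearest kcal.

Protein = 2 g/kg × 55.5 kg = 111 g/day.
Protein energy = 111 g × 4 kcal/g = 444 kcal/day.

444 kcal/day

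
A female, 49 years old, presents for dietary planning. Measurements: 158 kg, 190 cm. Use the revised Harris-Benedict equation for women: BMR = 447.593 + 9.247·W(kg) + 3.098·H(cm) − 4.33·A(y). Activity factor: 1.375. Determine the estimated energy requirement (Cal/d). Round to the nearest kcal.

3142 Cal/d

Harris-Benedict: BMR = 447.593 + 9.247(158) + 3.098(190) − 4.33(49) = 2285.069 kcal/day.
TEE = BMR × activity factor = 2285.069 × 1.375 = 3141.9699 kcal/day.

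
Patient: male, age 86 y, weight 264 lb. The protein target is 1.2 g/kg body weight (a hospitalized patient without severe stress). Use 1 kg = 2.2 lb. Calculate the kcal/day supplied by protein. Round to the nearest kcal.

Weight in kg = 264 ÷ 2.2 = 120 kg.
Protein = 1.2 g/kg × 120 kg = 144 g/day.
Protein energy = 144 g × 4 kcal/g = 576 kcal/day.

576 kcal/day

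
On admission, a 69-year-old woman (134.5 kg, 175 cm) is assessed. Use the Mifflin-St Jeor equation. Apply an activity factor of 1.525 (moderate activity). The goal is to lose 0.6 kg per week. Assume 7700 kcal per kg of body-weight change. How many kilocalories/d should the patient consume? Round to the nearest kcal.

Mifflin-St Jeor (female): BMR = 10(134.5) + 6.25(175) − 5(69) − 161 = 1345 + 1093.75 − 345 − 161 = 1932.75 kcal/day.
TEE = 1932.75 × 1.525 = 2947.4438 kcal/day.
Required daily deficit = 0.6 × 7700 ÷ 7 = 660 kcal/day.
Target intake = 2947.4438 − 660 = 2287.4438 kcal/day.

2287 kilocalories/d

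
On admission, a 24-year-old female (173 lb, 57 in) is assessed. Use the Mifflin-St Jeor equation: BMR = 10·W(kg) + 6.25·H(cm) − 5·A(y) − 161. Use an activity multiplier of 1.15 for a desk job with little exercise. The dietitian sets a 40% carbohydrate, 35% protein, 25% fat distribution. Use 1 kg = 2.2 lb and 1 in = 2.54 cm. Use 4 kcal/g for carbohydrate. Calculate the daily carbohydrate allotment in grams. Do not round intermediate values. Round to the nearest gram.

Convert to metric: weight = 173 ÷ 2.2 = 78.6364 kg; height = 57 × 2.54 = 144.78 cm.
Mifflin-St Jeor (female): BMR = 10(78.6364) + 6.25(144.78) − 5(24) − 161 = 786.3636 + 904.875 − 120 − 161 = 1410.2386 kcal/day.
TEE = 1410.2386 × 1.15 = 1621.7744 kcal/day.
Carbohydrate energy = 40% × 1621.7744 = 648.7098 kcal.
Carbohydrate = 648.7098 ÷ 4 kcal/g = 162.1774 g.

162 g/day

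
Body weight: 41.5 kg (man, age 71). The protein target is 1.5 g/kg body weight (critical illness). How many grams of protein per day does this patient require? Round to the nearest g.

62 g/day

Protein = 1.5 g/kg × 41.5 kg = 62.25 g/day.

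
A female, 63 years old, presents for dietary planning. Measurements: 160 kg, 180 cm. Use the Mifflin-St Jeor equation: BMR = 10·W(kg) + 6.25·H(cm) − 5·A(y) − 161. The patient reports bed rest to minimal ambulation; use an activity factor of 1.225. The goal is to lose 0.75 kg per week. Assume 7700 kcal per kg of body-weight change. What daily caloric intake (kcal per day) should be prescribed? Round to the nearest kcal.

Mifflin-St Jeor (female): BMR = 10(160) + 6.25(180) − 5(63) − 161 = 1600 + 1125 − 315 − 161 = 2249 kcal/day.
TEE = 2249 × 1.225 = 2755.025 kcal/day.
Required daily deficit = 0.75 × 7700 ÷ 7 = 825 kcal/day.
Target intake = 2755.025 − 825 = 1930.025 kcal/day.

1930 kcal per day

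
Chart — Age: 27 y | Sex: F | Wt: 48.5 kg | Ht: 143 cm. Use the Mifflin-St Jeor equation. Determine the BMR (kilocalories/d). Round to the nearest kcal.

Mifflin-St Jeor (female): BMR = 10(48.5) + 6.25(143) − 5(27) − 161 = 485 + 893.75 − 135 − 161 = 1082.75 kcal/day.

1083 kilocalories/d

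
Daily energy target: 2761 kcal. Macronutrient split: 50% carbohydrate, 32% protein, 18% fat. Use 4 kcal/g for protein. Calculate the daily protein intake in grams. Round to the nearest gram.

Protein energy = 32% × 2761 = 883.52 kcal.
At 4 kcal/g: 883.52 ÷ 4 = 220.88 g.

221 g/day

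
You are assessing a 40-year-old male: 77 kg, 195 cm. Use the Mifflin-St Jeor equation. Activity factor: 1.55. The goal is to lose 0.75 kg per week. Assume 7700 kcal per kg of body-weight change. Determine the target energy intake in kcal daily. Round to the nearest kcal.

1955 kcal daily

Mifflin-St Jeor (male): BMR = 10(77) + 6.25(195) − 5(40) + 5 = 770 + 1218.75 − 200 + 5 = 1793.75 kcal/day.
TEE = 1793.75 × 1.55 = 2780.3125 kcal/day.
Required daily deficit = 0.75 × 7700 ÷ 7 = 825 kcal/day.
Target intake = 2780.3125 − 825 = 1955.3125 kcal/day.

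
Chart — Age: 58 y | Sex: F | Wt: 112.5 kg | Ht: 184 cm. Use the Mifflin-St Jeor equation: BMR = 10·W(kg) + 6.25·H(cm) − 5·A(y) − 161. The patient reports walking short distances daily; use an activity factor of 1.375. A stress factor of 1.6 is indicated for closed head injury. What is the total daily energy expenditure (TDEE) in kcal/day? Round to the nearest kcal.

4013 kcal/day

Mifflin-St Jeor (female): BMR = 10(112.5) + 6.25(184) − 5(58) − 161 = 1125 + 1150 − 290 − 161 = 1824 kcal/day.
TEE = BMR × activity factor = 1824 × 1.375 = 2508 kcal/day.
Apply stress factor: 2508 × 1.6 = 4012.8 kcal/day.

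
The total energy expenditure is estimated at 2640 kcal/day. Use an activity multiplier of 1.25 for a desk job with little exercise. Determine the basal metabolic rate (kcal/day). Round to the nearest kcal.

BMR = TEE ÷ activity factor = 2640 ÷ 1.25 = 2112 kcal/day.

2112 kcal/day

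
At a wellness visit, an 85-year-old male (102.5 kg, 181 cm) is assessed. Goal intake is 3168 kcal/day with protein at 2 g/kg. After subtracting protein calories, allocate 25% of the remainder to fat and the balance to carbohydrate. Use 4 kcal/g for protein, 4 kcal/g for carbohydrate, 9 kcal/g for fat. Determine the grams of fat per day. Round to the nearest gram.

65 g/day

Protein = 2 × 102.5 = 205 g → 205 × 4 = 820 kcal.
Non-protein calories = 3168 − 820 = 2348 kcal.
Fat: 25% × 2348 = 587 kcal; carbohydrate: 1761 kcal.
Fat: 587 kcal ÷ 9 kcal/g = 65.2222 g.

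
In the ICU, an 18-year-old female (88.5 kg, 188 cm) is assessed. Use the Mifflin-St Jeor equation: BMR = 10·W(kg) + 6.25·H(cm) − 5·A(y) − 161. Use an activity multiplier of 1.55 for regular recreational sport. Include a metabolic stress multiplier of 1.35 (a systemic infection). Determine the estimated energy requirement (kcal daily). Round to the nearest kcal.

Mifflin-St Jeor (female): BMR = 10(88.5) + 6.25(188) − 5(18) − 161 = 885 + 1175 − 90 − 161 = 1809 kcal/day.
TEE = BMR × activity factor = 1809 × 1.55 = 2803.95 kcal/day.
Apply stress factor: 2803.95 × 1.35 = 3785.3325 kcal/day.

3785 kcal daily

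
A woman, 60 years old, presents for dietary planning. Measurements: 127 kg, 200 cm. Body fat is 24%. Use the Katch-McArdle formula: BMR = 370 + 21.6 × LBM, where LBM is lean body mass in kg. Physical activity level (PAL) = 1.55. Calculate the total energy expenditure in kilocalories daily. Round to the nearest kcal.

3805 kilocalories daily

LBM = 127 × (1 − 0.24) = 96.52 kg. Katch-McArdle: BMR = 370 + 21.6 × 96.52 = 2454.832 kcal/day.
TEE = BMR × activity factor = 2454.832 × 1.55 = 3804.9896 kcal/day.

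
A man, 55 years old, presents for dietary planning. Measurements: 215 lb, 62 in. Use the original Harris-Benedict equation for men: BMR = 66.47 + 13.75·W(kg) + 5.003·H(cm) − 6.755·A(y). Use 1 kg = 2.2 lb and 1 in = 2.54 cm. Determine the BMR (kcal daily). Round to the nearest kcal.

1827 kcal daily

Convert to metric: weight = 215 ÷ 2.2 = 97.7273 kg; height = 62 × 2.54 = 157.48 cm.
Harris-Benedict: BMR = 66.47 + 13.75(97.7273) + 5.003(157.48) − 6.755(55) = 1826.5674 kcal/day.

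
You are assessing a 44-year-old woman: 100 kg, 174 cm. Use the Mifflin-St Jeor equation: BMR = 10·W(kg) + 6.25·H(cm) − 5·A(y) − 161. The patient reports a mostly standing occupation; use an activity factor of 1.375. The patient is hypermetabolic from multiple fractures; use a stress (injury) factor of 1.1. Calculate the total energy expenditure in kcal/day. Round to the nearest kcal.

Mifflin-St Jeor (female): BMR = 10(100) + 6.25(174) − 5(44) − 161 = 1000 + 1087.5 − 220 − 161 = 1706.5 kcal/day.
TEE = BMR × activity factor = 1706.5 × 1.375 = 2346.4375 kcal/day.
Apply stress factor: 2346.4375 × 1.1 = 2581.0813 kcal/day.

2581 kcal/day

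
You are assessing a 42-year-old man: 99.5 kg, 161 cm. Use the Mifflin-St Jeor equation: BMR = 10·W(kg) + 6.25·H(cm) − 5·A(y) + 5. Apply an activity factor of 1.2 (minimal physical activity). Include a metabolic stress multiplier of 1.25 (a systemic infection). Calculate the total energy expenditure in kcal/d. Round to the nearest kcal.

Mifflin-St Jeor (male): BMR = 10(99.5) + 6.25(161) − 5(42) + 5 = 995 + 1006.25 − 210 + 5 = 1796.25 kcal/day.
TEE = BMR × activity factor = 1796.25 × 1.2 = 2155.5 kcal/day.
Apply stress factor: 2155.5 × 1.25 = 2694.375 kcal/day.

2694 kcal/d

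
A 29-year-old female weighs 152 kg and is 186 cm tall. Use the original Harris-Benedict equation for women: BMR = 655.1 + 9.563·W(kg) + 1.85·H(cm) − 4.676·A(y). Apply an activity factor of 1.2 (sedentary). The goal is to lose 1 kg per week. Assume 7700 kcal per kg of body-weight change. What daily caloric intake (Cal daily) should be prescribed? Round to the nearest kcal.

Harris-Benedict: BMR = 655.1 + 9.563(152) + 1.85(186) − 4.676(29) = 2317.172 kcal/day.
TEE = 2317.172 × 1.2 = 2780.6064 kcal/day.
Required daily deficit = 1 × 7700 ÷ 7 = 1100 kcal/day.
Target intake = 2780.6064 − 1100 = 1680.6064 kcal/day.

1681 Cal daily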